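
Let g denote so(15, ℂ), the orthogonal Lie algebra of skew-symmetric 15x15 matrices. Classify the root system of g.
type B_7

This is so(15) with 15 odd, which has dimension 15(15-1)/2 = 105 and rank (15-1)/2 = 7. In the classification of classical Lie algebras, the orthogonal algebra so(2n+1) in an odd number of variables has type B_n; here n = 7, so the Dynkin diagram is a chain of 7 nodes with a double edge at one end; the terminal node there is the unique short simple root (B_7). Hence the type is B_7.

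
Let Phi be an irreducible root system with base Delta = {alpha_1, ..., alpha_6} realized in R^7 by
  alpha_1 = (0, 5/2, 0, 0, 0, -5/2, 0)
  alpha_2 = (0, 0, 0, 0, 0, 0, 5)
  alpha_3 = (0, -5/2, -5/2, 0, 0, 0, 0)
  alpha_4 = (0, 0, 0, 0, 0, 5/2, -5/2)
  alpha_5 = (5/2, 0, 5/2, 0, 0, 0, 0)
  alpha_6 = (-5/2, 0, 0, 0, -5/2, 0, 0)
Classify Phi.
C6

Compute the Cartan integers a_ij = 2(alpha_i, alpha_j)/(alpha_j, alpha_j); the resulting 6x6 Cartan matrix is
[[2, 0, -1, -1, 0, 0], [0, 2, 0, -2, 0, 0], [-1, 0, 2, 0, -1, 0], [-1, -1, 0, 2, 0, 0], [0, 0, -1, 0, 2, -1], [0, 0, 0, 0, -1, 2]].
The roots have two lengths (squared-length ratio 2:1); the short ones are alpha_{1,3,4,5,6}. The associated Dynkin diagram is a chain of 6 nodes with a double edge at one end; the terminal node there is the unique long simple root (C_6), so the type is C_6 (the algebra sp(12)).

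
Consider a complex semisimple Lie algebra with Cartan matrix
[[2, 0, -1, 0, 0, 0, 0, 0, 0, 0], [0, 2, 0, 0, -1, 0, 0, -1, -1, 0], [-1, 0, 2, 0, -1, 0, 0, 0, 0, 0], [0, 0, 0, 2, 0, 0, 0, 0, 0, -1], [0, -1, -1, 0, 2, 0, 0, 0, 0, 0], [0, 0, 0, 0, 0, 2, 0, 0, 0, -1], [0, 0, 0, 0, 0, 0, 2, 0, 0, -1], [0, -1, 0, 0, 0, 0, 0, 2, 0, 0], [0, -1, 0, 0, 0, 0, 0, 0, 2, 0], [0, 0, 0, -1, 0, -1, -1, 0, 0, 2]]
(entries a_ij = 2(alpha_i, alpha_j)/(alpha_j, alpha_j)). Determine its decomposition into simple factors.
The diagram associated to this matrix has two connected components: the simple roots {alpha_4, alpha_6, alpha_7, alpha_10} form a chain of 2 nodes with a fork of two nodes at one end (D_4), and {alpha_1, alpha_2, alpha_3, alpha_5, alpha_8, alpha_9} form a chain of 4 nodes with a fork of two nodes at one end (D_6). A semisimple Lie algebra decomposes uniquely as the direct sum of simple ideals, one per connected component of its Dynkin diagram, so g ≅ D_4 ⊕ D_6 (dimension 28 + 66 = 94).

D4 ⊕ D6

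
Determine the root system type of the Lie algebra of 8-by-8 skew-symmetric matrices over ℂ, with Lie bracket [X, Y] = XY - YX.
This is so(8) with 8 even, which has dimension 8(8-1)/2 = 28 and rank 8/2 = 4. In the classification of classical Lie algebras, the orthogonal algebra so(2n) in an even number of variables has type D_n; here n = 4, so the Dynkin diagram is a chain of 2 nodes with a fork of two nodes at one end (D_4). Hence the type is D_4.

D_4 (so(8))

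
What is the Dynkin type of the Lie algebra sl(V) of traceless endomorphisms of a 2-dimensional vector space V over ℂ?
A_1

This is sl(2), which has dimension 2^2 - 1 = 3 and rank 2 - 1 = 1 (a Cartan subalgebra is the diagonal traceless matrices). In the classification of classical Lie algebras, the special linear algebra sl(n+1) has type A_n; here n = 1, so the Dynkin diagram is a chain of 1 nodes with single edges (A_1). Hence the type is A_1.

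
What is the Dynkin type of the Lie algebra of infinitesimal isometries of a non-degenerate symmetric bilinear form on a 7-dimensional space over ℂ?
B_3

This is so(7) with 7 odd, which has dimension 7(7-1)/2 = 21 and rank (7-1)/2 = 3. In the classification of classical Lie algebras, the orthogonal algebra so(2n+1) in an odd number of variables has type B_n; here n = 3, so the Dynkin diagram is a chain of 3 nodes with a double edge at one end; the terminal node there is the unique short simple root (B_3). Hence the type is B_3.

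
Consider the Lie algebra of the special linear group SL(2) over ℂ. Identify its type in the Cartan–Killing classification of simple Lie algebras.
type A_1

This is sl(2), which has dimension 2^2 - 1 = 3 and rank 2 - 1 = 1 (a Cartan subalgebra is the diagonal traceless matrices). In the classification of classical Lie algebras, the special linear algebra sl(n+1) has type A_n; here n = 1, so the Dynkin diagram is a chain of 1 nodes with single edges (A_1). Hence the type is A_1.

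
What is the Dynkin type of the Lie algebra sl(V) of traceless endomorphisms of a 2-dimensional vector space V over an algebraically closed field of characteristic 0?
This is sl(2), which has dimension 2^2 - 1 = 3 and rank 2 - 1 = 1 (a Cartan subalgebra is the diagonal traceless matrices). In the classification of classical Lie algebras, the special linear algebra sl(n+1) has type A_n; here n = 1, so the Dynkin diagram is a chain of 1 nodes with single edges (A_1). Hence the type is A_1.

A_1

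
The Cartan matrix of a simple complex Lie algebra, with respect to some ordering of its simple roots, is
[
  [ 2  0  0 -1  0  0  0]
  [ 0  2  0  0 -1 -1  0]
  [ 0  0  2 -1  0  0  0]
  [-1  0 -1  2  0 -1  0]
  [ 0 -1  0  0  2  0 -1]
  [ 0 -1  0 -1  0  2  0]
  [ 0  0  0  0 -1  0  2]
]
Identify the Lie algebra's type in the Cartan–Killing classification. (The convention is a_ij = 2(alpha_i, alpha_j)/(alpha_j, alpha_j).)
The matrix has rank 7 with 2's on the diagonal. Reading the off-diagonal entries as Dynkin edges (a single edge where a_ij = a_ji = -1; a double or triple edge where a_ij * a_ji = 2 or 3), the diagram is a chain of 5 nodes with a fork of two nodes at one end (D_7). One simple-root ordering that puts it in standard form is (alpha_7, alpha_5, alpha_2, alpha_6, alpha_4, alpha_3, alpha_1). So the algebra is type D_7, i.e. so(14).

type D_7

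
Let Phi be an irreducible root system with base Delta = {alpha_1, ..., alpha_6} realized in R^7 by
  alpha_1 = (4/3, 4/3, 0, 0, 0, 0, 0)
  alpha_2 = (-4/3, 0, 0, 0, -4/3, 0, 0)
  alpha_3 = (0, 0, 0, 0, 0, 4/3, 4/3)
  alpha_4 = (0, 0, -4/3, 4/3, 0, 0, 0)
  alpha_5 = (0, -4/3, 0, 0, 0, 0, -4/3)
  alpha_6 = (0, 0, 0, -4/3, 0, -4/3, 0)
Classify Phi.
A_6

Compute the Cartan integers a_ij = 2(alpha_i, alpha_j)/(alpha_j, alpha_j); the resulting 6x6 Cartan matrix is
[[2, -1, 0, 0, -1, 0], [-1, 2, 0, 0, 0, 0], [0, 0, 2, 0, -1, -1], [0, 0, 0, 2, 0, -1], [-1, 0, -1, 0, 2, 0], [0, 0, -1, -1, 0, 2]].
All simple roots have the same length, so the diagram is simply laced. The associated Dynkin diagram is a chain of 6 nodes with single edges (A_6), so the type is A_6 (the algebra sl(7)).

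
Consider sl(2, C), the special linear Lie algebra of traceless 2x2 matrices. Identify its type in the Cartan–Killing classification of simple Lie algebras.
This is sl(2), which has dimension 2^2 - 1 = 3 and rank 2 - 1 = 1 (a Cartan subalgebra is the diagonal traceless matrices). In the classification of classical Lie algebras, the special linear algebra sl(n+1) has type A_n; here n = 1, so the Dynkin diagram is a chain of 1 nodes with single edges (A_1). Hence the type is A_1.

type A_1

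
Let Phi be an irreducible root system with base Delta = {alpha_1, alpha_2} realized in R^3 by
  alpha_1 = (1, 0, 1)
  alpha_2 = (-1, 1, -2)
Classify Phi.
Compute the Cartan integers a_ij = 2(alpha_i, alpha_j)/(alpha_j, alpha_j); the resulting 2x2 Cartan matrix is
[[2, -1], [-3, 2]].
The roots have two lengths (squared-length ratio 3:1); the short ones are alpha_{1}. The associated Dynkin diagram is two nodes joined by a triple edge (G_2), so the type is G_2.

G2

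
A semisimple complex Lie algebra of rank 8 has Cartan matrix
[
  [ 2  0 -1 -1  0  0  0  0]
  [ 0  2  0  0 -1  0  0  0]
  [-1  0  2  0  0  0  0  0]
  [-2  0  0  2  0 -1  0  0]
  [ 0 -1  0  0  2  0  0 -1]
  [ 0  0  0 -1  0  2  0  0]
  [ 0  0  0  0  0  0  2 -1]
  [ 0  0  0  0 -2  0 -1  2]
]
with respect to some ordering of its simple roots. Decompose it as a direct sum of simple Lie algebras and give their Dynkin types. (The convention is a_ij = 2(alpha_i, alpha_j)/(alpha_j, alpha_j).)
F_4 + F_4

The diagram associated to this matrix has two connected components: the simple roots {alpha_2, alpha_5, alpha_7, alpha_8} form a chain of 4 nodes with a double edge between the middle two (F_4), and {alpha_1, alpha_3, alpha_4, alpha_6} form a chain of 4 nodes with a double edge between the middle two (F_4). A semisimple Lie algebra decomposes uniquely as the direct sum of simple ideals, one per connected component of its Dynkin diagram, so g ≅ F_4 ⊕ F_4 (dimension 52 + 52 = 104).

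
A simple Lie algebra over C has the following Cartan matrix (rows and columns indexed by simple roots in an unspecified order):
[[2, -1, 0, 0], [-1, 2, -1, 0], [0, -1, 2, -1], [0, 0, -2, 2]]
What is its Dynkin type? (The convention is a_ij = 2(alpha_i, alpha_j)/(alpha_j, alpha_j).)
The matrix has rank 4 with 2's on the diagonal. Reading the off-diagonal entries as Dynkin edges (a single edge where a_ij = a_ji = -1; a double or triple edge where a_ij * a_ji = 2 or 3), the diagram is a chain of 4 nodes with a double edge at one end; the terminal node there is the unique long simple root (C_4). One simple-root ordering that puts it in standard form is (alpha_1, alpha_2, alpha_3, alpha_4). So the algebra is type C_4, i.e. sp(8).

type C_4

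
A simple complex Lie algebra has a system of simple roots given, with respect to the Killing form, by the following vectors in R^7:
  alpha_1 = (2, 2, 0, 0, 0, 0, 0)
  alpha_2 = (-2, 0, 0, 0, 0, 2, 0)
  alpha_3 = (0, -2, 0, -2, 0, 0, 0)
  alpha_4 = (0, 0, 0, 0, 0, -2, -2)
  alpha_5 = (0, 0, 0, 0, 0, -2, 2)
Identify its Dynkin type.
D_5 (so(10))

Compute the Cartan integers a_ij = 2(alpha_i, alpha_j)/(alpha_j, alpha_j); the resulting 5x5 Cartan matrix is
[[2, -1, -1, 0, 0], [-1, 2, 0, -1, -1], [-1, 0, 2, 0, 0], [0, -1, 0, 2, 0], [0, -1, 0, 0, 2]].
All simple roots have the same length, so the diagram is simply laced. The associated Dynkin diagram is a chain of 3 nodes with a fork of two nodes at one end (D_5), so the type is D_5 (the algebra so(10)).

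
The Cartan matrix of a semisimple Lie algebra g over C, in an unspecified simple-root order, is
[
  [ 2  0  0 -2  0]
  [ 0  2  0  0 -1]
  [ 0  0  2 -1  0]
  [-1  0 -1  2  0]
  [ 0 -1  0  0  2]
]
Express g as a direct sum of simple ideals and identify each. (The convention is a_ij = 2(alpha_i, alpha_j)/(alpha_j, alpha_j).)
The diagram associated to this matrix has two connected components: the simple roots {alpha_2, alpha_5} form a chain of 2 nodes with single edges (A_2), and {alpha_1, alpha_3, alpha_4} form a chain of 3 nodes with a double edge at one end; the terminal node there is the unique long simple root (C_3). A semisimple Lie algebra decomposes uniquely as the direct sum of simple ideals, one per connected component of its Dynkin diagram, so g ≅ A_2 ⊕ C_3 (dimension 8 + 21 = 29).

type A_2 ⊕ type C_3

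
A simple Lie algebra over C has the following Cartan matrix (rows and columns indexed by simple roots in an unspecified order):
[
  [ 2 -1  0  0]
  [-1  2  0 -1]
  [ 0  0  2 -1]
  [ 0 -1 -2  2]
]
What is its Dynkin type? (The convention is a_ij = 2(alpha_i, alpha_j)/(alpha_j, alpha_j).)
type B_4

The matrix has rank 4 with 2's on the diagonal. Reading the off-diagonal entries as Dynkin edges (a single edge where a_ij = a_ji = -1; a double or triple edge where a_ij * a_ji = 2 or 3), the diagram is a chain of 4 nodes with a double edge at one end; the terminal node there is the unique short simple root (B_4). One simple-root ordering that puts it in standard form is (alpha_1, alpha_2, alpha_4, alpha_3). So the algebra is type B_4, i.e. so(9).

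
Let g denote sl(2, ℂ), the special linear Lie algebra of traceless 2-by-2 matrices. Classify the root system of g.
A_1 (sl(2))

This is sl(2), which has dimension 2^2 - 1 = 3 and rank 2 - 1 = 1 (a Cartan subalgebra is the diagonal traceless matrices). In the classification of classical Lie algebras, the special linear algebra sl(n+1) has type A_n; here n = 1, so the Dynkin diagram is a chain of 1 nodes with single edges (A_1). Hence the type is A_1.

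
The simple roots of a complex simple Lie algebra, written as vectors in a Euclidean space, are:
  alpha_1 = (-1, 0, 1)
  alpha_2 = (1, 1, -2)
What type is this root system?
G_2

Compute the Cartan integers a_ij = 2(alpha_i, alpha_j)/(alpha_j, alpha_j); the resulting 2x2 Cartan matrix is
[[2, -1], [-3, 2]].
The roots have two lengths (squared-length ratio 3:1); the short ones are alpha_{1}. The associated Dynkin diagram is two nodes joined by a triple edge (G_2), so the type is G_2.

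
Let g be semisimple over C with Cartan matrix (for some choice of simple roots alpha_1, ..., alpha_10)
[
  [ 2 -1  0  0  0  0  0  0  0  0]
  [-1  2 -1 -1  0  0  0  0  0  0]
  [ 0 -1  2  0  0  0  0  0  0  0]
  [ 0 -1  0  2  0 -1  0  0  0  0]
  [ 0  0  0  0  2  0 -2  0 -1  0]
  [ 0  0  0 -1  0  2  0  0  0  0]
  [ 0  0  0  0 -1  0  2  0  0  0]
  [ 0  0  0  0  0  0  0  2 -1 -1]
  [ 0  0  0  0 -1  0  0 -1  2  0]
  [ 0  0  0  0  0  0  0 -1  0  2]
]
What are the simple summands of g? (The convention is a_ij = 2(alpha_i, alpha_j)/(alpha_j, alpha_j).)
The diagram associated to this matrix has two connected components: the simple roots {alpha_5, alpha_7, alpha_8, alpha_9, alpha_10} form a chain of 5 nodes with a double edge at one end; the terminal node there is the unique short simple root (B_5), and {alpha_1, alpha_2, alpha_3, alpha_4, alpha_6} form a chain of 3 nodes with a fork of two nodes at one end (D_5). A semisimple Lie algebra decomposes uniquely as the direct sum of simple ideals, one per connected component of its Dynkin diagram, so g ≅ B_5 ⊕ D_5 (dimension 55 + 45 = 100).

B_5 + D_5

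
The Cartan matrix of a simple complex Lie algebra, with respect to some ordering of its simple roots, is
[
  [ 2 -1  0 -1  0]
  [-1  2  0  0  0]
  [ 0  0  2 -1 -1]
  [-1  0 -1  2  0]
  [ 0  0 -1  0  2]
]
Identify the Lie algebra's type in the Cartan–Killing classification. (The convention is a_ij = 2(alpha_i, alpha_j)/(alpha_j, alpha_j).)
The matrix has rank 5 with 2's on the diagonal. Reading the off-diagonal entries as Dynkin edges (a single edge where a_ij = a_ji = -1; a double or triple edge where a_ij * a_ji = 2 or 3), the diagram is a chain of 5 nodes with single edges (A_5). One simple-root ordering that puts it in standard form is (alpha_5, alpha_3, alpha_4, alpha_1, alpha_2). So the algebra is type A_5, i.e. sl(6).

A_5 (sl(6))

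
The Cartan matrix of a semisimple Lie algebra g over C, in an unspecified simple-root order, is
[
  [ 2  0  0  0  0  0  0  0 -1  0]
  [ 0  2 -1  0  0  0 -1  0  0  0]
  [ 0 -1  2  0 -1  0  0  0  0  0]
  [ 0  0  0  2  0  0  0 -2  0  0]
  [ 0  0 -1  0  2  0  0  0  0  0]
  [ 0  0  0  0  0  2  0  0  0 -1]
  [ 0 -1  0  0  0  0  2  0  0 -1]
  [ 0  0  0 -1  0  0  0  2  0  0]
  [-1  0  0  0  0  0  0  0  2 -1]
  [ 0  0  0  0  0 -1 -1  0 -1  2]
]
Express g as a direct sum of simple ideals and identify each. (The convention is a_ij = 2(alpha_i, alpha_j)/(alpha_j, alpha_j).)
B_2 ⊕ E_8

The diagram associated to this matrix has two connected components: the simple roots {alpha_4, alpha_8} form a chain of 2 nodes with a double edge at one end; the terminal node there is the unique short simple root (B_2), and {alpha_1, alpha_2, alpha_3, alpha_5, alpha_6, alpha_7, alpha_9, alpha_10} form a chain of 7 nodes with one extra node attached to the third node from one end (E_8). A semisimple Lie algebra decomposes uniquely as the direct sum of simple ideals, one per connected component of its Dynkin diagram, so g ≅ B_2 ⊕ E_8 (dimension 10 + 248 = 258).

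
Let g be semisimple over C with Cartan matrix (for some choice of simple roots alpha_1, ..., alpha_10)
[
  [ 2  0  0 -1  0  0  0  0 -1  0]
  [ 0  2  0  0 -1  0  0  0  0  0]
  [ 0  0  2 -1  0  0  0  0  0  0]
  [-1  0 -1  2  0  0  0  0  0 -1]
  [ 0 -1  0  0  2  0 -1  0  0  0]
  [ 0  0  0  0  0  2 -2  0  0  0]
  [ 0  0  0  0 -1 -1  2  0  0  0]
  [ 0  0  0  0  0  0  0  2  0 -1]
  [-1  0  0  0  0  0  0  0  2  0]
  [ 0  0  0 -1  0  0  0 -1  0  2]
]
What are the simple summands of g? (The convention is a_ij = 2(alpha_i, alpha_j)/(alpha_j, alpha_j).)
C_4 + E_6

The diagram associated to this matrix has two connected components: the simple roots {alpha_2, alpha_5, alpha_6, alpha_7} form a chain of 4 nodes with a double edge at one end; the terminal node there is the unique long simple root (C_4), and {alpha_1, alpha_3, alpha_4, alpha_8, alpha_9, alpha_10} form a chain of 5 nodes with one extra node attached to the third node from one end (E_6). A semisimple Lie algebra decomposes uniquely as the direct sum of simple ideals, one per connected component of its Dynkin diagram, so g ≅ C_4 ⊕ E_6 (dimension 36 + 78 = 114).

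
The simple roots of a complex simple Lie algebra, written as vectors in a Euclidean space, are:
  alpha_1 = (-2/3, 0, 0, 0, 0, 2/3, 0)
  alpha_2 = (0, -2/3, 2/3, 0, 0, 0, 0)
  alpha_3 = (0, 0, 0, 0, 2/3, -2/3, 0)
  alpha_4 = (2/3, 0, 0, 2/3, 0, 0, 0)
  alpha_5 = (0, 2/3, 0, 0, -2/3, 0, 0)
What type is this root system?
Compute the Cartan integers a_ij = 2(alpha_i, alpha_j)/(alpha_j, alpha_j); the resulting 5x5 Cartan matrix is
[[2, 0, -1, -1, 0], [0, 2, 0, 0, -1], [-1, 0, 2, 0, -1], [-1, 0, 0, 2, 0], [0, -1, -1, 0, 2]].
All simple roots have the same length, so the diagram is simply laced. The associated Dynkin diagram is a chain of 5 nodes with single edges (A_5), so the type is A_5 (the algebra sl(6)).

type A_5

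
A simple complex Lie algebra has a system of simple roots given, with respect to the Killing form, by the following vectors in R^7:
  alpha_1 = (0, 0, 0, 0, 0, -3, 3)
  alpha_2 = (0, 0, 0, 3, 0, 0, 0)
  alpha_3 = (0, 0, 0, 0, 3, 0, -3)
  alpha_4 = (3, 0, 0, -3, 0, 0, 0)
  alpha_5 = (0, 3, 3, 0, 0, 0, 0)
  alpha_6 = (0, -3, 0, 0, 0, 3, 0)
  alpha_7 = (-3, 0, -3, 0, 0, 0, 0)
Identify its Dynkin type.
Compute the Cartan integers a_ij = 2(alpha_i, alpha_j)/(alpha_j, alpha_j); the resulting 7x7 Cartan matrix is
[[2, 0, -1, 0, 0, -1, 0], [0, 2, 0, -1, 0, 0, 0], [-1, 0, 2, 0, 0, 0, 0], [0, -2, 0, 2, 0, 0, -1], [0, 0, 0, 0, 2, -1, -1], [-1, 0, 0, 0, -1, 2, 0], [0, 0, 0, -1, -1, 0, 2]].
The roots have two lengths (squared-length ratio 2:1); the short ones are alpha_{2}. The associated Dynkin diagram is a chain of 7 nodes with a double edge at one end; the terminal node there is the unique short simple root (B_7), so the type is B_7 (the algebra so(15)).

B_7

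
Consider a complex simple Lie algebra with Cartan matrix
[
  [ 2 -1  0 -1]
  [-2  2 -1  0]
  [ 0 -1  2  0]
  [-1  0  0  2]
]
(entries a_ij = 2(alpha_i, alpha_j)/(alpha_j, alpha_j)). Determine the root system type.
F4

The matrix has rank 4 with 2's on the diagonal. Reading the off-diagonal entries as Dynkin edges (a single edge where a_ij = a_ji = -1; a double or triple edge where a_ij * a_ji = 2 or 3), the diagram is a chain of 4 nodes with a double edge between the middle two (F_4). One simple-root ordering that puts it in standard form is (alpha_3, alpha_2, alpha_1, alpha_4). So the algebra is type F_4.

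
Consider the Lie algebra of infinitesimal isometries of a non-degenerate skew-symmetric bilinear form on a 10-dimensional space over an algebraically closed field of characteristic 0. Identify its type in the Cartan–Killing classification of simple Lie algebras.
This is sp(10), which has dimension 10(10+1)/2 = 55 and rank 10/2 = 5. In the classification of classical Lie algebras, the symplectic algebra sp(2n) has type C_n; here n = 5, so the Dynkin diagram is a chain of 5 nodes with a double edge at one end; the terminal node there is the unique long simple root (C_5). Hence the type is C_5.

C_5 (sp(10))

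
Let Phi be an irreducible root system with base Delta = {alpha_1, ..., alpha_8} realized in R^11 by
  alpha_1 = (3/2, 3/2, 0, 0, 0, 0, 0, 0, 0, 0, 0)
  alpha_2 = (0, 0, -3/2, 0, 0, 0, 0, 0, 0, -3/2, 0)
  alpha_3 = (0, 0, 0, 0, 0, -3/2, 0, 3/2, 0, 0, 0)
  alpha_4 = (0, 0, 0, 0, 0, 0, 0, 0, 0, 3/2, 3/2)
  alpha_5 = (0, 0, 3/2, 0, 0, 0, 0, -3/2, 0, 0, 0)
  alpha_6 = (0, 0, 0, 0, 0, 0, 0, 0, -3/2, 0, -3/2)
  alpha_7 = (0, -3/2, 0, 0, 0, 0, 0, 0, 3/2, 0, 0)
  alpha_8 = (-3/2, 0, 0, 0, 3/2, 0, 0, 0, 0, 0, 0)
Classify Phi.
type A_8

Compute the Cartan integers a_ij = 2(alpha_i, alpha_j)/(alpha_j, alpha_j); the resulting 8x8 Cartan matrix is
[[2, 0, 0, 0, 0, 0, -1, -1], [0, 2, 0, -1, -1, 0, 0, 0], [0, 0, 2, 0, -1, 0, 0, 0], [0, -1, 0, 2, 0, -1, 0, 0], [0, -1, -1, 0, 2, 0, 0, 0], [0, 0, 0, -1, 0, 2, -1, 0], [-1, 0, 0, 0, 0, -1, 2, 0], [-1, 0, 0, 0, 0, 0, 0, 2]].
All simple roots have the same length, so the diagram is simply laced. The associated Dynkin diagram is a chain of 8 nodes with single edges (A_8), so the type is A_8 (the algebra sl(9)).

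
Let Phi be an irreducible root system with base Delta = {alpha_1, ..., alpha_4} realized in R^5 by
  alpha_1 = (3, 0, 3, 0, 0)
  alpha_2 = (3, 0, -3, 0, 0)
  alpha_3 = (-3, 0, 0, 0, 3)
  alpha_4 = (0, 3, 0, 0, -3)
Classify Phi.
Compute the Cartan integers a_ij = 2(alpha_i, alpha_j)/(alpha_j, alpha_j); the resulting 4x4 Cartan matrix is
[[2, 0, -1, 0], [0, 2, -1, 0], [-1, -1, 2, -1], [0, 0, -1, 2]].
All simple roots have the same length, so the diagram is simply laced. The associated Dynkin diagram is a chain of 2 nodes with a fork of two nodes at one end (D_4), so the type is D_4 (the algebra so(8)).

D_4 (so(8))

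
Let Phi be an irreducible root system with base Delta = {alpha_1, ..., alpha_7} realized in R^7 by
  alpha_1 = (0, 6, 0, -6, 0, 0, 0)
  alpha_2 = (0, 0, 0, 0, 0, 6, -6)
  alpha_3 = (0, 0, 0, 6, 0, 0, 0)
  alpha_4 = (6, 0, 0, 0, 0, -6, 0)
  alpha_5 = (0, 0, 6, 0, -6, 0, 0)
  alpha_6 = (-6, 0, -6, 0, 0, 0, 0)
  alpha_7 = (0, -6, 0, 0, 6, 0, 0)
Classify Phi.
B_7 (so(15))

Compute the Cartan integers a_ij = 2(alpha_i, alpha_j)/(alpha_j, alpha_j); the resulting 7x7 Cartan matrix is
[[2, 0, -2, 0, 0, 0, -1], [0, 2, 0, -1, 0, 0, 0], [-1, 0, 2, 0, 0, 0, 0], [0, -1, 0, 2, 0, -1, 0], [0, 0, 0, 0, 2, -1, -1], [0, 0, 0, -1, -1, 2, 0], [-1, 0, 0, 0, -1, 0, 2]].
The roots have two lengths (squared-length ratio 2:1); the short ones are alpha_{3}. The associated Dynkin diagram is a chain of 7 nodes with a double edge at one end; the terminal node there is the unique short simple root (B_7), so the type is B_7 (the algebra so(15)).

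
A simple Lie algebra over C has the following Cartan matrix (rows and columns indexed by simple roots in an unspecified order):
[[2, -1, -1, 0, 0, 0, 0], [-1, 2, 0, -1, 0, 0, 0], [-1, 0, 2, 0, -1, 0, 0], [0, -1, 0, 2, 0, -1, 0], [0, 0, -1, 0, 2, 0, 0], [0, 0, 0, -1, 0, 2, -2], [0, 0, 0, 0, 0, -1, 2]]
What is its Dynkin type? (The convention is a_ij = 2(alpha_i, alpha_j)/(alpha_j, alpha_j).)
The matrix has rank 7 with 2's on the diagonal. Reading the off-diagonal entries as Dynkin edges (a single edge where a_ij = a_ji = -1; a double or triple edge where a_ij * a_ji = 2 or 3), the diagram is a chain of 7 nodes with a double edge at one end; the terminal node there is the unique short simple root (B_7). One simple-root ordering that puts it in standard form is (alpha_5, alpha_3, alpha_1, alpha_2, alpha_4, alpha_6, alpha_7). So the algebra is type B_7, i.e. so(15).

B_7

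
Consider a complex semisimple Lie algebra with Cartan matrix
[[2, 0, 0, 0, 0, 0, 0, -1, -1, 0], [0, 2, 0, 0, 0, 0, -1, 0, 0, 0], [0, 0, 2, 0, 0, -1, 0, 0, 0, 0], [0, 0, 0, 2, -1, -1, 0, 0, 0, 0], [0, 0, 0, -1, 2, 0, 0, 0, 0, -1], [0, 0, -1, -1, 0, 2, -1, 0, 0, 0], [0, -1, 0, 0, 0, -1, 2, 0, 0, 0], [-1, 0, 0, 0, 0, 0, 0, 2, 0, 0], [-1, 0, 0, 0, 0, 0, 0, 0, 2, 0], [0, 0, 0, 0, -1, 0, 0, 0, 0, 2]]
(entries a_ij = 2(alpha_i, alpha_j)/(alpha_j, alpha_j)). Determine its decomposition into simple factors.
type A_3 + type E_7

The diagram associated to this matrix has two connected components: the simple roots {alpha_1, alpha_8, alpha_9} form a chain of 3 nodes with single edges (A_3), and {alpha_2, alpha_3, alpha_4, alpha_5, alpha_6, alpha_7, alpha_10} form a chain of 6 nodes with one extra node attached to the third node from one end (E_7). A semisimple Lie algebra decomposes uniquely as the direct sum of simple ideals, one per connected component of its Dynkin diagram, so g ≅ A_3 ⊕ E_7 (dimension 15 + 133 = 148).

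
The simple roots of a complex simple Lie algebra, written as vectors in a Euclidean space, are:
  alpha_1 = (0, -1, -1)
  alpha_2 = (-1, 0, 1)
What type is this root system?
A2

Compute the Cartan integers a_ij = 2(alpha_i, alpha_j)/(alpha_j, alpha_j); the resulting 2x2 Cartan matrix is
[[2, -1], [-1, 2]].
All simple roots have the same length, so the diagram is simply laced. The associated Dynkin diagram is a chain of 2 nodes with single edges (A_2), so the type is A_2 (the algebra sl(3)).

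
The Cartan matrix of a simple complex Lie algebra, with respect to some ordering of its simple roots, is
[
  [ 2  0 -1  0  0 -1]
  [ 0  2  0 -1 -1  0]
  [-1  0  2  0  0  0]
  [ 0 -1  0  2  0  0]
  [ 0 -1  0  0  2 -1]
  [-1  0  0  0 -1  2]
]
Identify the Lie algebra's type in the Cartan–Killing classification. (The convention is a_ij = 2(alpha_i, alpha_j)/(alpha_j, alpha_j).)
The matrix has rank 6 with 2's on the diagonal. Reading the off-diagonal entries as Dynkin edges (a single edge where a_ij = a_ji = -1; a double or triple edge where a_ij * a_ji = 2 or 3), the diagram is a chain of 6 nodes with single edges (A_6). One simple-root ordering that puts it in standard form is (alpha_3, alpha_1, alpha_6, alpha_5, alpha_2, alpha_4). So the algebra is type A_6, i.e. sl(7).

A6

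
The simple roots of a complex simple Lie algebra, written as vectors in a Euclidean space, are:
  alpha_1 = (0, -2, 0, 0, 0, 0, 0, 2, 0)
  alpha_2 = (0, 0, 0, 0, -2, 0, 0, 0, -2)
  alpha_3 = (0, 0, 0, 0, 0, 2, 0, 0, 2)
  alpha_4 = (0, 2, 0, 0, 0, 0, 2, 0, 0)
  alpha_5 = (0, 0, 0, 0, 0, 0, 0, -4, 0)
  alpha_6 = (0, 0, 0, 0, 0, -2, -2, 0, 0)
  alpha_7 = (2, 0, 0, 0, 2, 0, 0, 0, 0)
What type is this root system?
C7

Compute the Cartan integers a_ij = 2(alpha_i, alpha_j)/(alpha_j, alpha_j); the resulting 7x7 Cartan matrix is
[[2, 0, 0, -1, -1, 0, 0], [0, 2, -1, 0, 0, 0, -1], [0, -1, 2, 0, 0, -1, 0], [-1, 0, 0, 2, 0, -1, 0], [-2, 0, 0, 0, 2, 0, 0], [0, 0, -1, -1, 0, 2, 0], [0, -1, 0, 0, 0, 0, 2]].
The roots have two lengths (squared-length ratio 2:1); the short ones are alpha_{1,2,3,4,6,7}. The associated Dynkin diagram is a chain of 7 nodes with a double edge at one end; the terminal node there is the unique long simple root (C_7), so the type is C_7 (the algebra sp(14)).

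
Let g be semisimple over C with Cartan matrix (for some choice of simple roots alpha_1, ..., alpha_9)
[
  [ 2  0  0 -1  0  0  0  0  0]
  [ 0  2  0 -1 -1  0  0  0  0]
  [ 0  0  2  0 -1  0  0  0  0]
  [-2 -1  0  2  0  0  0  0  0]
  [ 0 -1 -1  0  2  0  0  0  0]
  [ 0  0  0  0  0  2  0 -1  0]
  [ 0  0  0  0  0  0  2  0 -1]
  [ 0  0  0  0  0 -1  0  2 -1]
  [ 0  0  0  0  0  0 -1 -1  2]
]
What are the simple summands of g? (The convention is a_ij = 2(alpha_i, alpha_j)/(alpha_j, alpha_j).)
The diagram associated to this matrix has two connected components: the simple roots {alpha_6, alpha_7, alpha_8, alpha_9} form a chain of 4 nodes with single edges (A_4), and {alpha_1, alpha_2, alpha_3, alpha_4, alpha_5} form a chain of 5 nodes with a double edge at one end; the terminal node there is the unique short simple root (B_5). A semisimple Lie algebra decomposes uniquely as the direct sum of simple ideals, one per connected component of its Dynkin diagram, so g ≅ A_4 ⊕ B_5 (dimension 24 + 55 = 79).

A4 + B5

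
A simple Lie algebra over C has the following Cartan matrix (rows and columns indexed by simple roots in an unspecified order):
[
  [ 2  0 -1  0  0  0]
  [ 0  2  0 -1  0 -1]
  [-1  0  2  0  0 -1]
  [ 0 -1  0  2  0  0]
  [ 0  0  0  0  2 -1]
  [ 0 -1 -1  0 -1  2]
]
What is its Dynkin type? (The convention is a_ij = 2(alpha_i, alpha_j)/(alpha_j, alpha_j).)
type E_6

The matrix has rank 6 with 2's on the diagonal. Reading the off-diagonal entries as Dynkin edges (a single edge where a_ij = a_ji = -1; a double or triple edge where a_ij * a_ji = 2 or 3), the diagram is a chain of 5 nodes with one extra node attached to the third node from one end (E_6). One simple-root ordering that puts it in standard form is (alpha_4, alpha_5, alpha_2, alpha_6, alpha_3, alpha_1). So the algebra is type E_6.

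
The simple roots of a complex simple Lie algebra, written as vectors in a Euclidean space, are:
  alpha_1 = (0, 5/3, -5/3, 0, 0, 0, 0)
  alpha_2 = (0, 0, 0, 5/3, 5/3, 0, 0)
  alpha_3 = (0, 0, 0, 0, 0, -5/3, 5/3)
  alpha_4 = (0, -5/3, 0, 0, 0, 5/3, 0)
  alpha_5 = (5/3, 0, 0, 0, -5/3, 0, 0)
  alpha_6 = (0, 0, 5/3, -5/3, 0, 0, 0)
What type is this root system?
Compute the Cartan integers a_ij = 2(alpha_i, alpha_j)/(alpha_j, alpha_j); the resulting 6x6 Cartan matrix is
[[2, 0, 0, -1, 0, -1], [0, 2, 0, 0, -1, -1], [0, 0, 2, -1, 0, 0], [-1, 0, -1, 2, 0, 0], [0, -1, 0, 0, 2, 0], [-1, -1, 0, 0, 0, 2]].
All simple roots have the same length, so the diagram is simply laced. The associated Dynkin diagram is a chain of 6 nodes with single edges (A_6), so the type is A_6 (the algebra sl(7)).

A_6 (sl(7))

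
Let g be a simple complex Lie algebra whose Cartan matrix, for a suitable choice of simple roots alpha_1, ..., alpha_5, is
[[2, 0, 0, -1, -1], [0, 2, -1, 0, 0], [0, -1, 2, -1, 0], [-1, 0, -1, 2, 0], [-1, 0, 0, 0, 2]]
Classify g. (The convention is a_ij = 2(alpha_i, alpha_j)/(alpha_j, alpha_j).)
A_5

The matrix has rank 5 with 2's on the diagonal. Reading the off-diagonal entries as Dynkin edges (a single edge where a_ij = a_ji = -1; a double or triple edge where a_ij * a_ji = 2 or 3), the diagram is a chain of 5 nodes with single edges (A_5). One simple-root ordering that puts it in standard form is (alpha_2, alpha_3, alpha_4, alpha_1, alpha_5). So the algebra is type A_5, i.e. sl(6).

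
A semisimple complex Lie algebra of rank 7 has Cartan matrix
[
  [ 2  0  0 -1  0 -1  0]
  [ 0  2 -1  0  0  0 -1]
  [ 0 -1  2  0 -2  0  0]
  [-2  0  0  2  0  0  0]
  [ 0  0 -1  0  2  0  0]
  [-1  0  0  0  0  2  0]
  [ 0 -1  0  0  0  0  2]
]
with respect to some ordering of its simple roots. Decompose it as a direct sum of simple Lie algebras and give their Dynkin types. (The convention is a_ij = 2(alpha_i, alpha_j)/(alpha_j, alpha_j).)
The diagram associated to this matrix has two connected components: the simple roots {alpha_2, alpha_3, alpha_5, alpha_7} form a chain of 4 nodes with a double edge at one end; the terminal node there is the unique short simple root (B_4), and {alpha_1, alpha_4, alpha_6} form a chain of 3 nodes with a double edge at one end; the terminal node there is the unique long simple root (C_3). A semisimple Lie algebra decomposes uniquely as the direct sum of simple ideals, one per connected component of its Dynkin diagram, so g ≅ B_4 ⊕ C_3 (dimension 36 + 21 = 57).

B_4 ⊕ C_3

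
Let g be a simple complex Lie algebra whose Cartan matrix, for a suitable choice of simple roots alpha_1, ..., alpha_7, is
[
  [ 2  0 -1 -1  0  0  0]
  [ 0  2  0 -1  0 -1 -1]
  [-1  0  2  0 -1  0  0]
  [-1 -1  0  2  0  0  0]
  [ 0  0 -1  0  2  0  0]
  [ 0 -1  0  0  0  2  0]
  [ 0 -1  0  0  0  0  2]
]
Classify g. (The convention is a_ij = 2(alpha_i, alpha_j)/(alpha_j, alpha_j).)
D7

The matrix has rank 7 with 2's on the diagonal. Reading the off-diagonal entries as Dynkin edges (a single edge where a_ij = a_ji = -1; a double or triple edge where a_ij * a_ji = 2 or 3), the diagram is a chain of 5 nodes with a fork of two nodes at one end (D_7). One simple-root ordering that puts it in standard form is (alpha_5, alpha_3, alpha_1, alpha_4, alpha_2, alpha_7, alpha_6). So the algebra is type D_7, i.e. so(14).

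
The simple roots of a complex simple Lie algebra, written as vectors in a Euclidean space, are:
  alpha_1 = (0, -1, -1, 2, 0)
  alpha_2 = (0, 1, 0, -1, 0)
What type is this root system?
Compute the Cartan integers a_ij = 2(alpha_i, alpha_j)/(alpha_j, alpha_j); the resulting 2x2 Cartan matrix is
[[2, -3], [-1, 2]].
The roots have two lengths (squared-length ratio 3:1); the short ones are alpha_{2}. The associated Dynkin diagram is two nodes joined by a triple edge (G_2), so the type is G_2.

G2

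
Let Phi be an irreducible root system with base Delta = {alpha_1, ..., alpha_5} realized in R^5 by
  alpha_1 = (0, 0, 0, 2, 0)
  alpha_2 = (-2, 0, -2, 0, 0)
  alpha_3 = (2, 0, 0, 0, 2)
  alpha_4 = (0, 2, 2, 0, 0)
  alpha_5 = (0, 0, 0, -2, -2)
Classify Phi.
B_5

Compute the Cartan integers a_ij = 2(alpha_i, alpha_j)/(alpha_j, alpha_j); the resulting 5x5 Cartan matrix is
[[2, 0, 0, 0, -1], [0, 2, -1, -1, 0], [0, -1, 2, 0, -1], [0, -1, 0, 2, 0], [-2, 0, -1, 0, 2]].
The roots have two lengths (squared-length ratio 2:1); the short ones are alpha_{1}. The associated Dynkin diagram is a chain of 5 nodes with a double edge at one end; the terminal node there is the unique short simple root (B_5), so the type is B_5 (the algebra so(11)).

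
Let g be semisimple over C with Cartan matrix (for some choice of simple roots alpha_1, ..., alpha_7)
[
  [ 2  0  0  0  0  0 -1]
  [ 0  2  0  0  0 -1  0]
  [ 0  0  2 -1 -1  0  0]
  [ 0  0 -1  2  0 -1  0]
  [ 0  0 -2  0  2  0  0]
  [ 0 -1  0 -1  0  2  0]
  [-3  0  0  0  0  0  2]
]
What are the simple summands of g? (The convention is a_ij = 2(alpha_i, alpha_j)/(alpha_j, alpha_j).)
The diagram associated to this matrix has two connected components: the simple roots {alpha_2, alpha_3, alpha_4, alpha_5, alpha_6} form a chain of 5 nodes with a double edge at one end; the terminal node there is the unique long simple root (C_5), and {alpha_1, alpha_7} form two nodes joined by a triple edge (G_2). A semisimple Lie algebra decomposes uniquely as the direct sum of simple ideals, one per connected component of its Dynkin diagram, so g ≅ C_5 ⊕ G_2 (dimension 55 + 14 = 69).

C_5 + G_2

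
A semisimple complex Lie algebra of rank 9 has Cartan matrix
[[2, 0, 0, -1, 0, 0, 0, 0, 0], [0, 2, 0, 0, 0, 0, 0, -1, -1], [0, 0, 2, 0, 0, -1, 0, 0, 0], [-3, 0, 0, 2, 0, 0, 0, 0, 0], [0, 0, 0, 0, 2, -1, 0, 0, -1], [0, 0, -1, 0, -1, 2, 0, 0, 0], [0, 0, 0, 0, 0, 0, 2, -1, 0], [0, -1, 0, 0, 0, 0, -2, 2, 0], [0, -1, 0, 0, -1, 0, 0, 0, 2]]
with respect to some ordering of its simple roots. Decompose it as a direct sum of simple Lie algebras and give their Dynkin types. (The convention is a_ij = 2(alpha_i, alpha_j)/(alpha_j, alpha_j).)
The diagram associated to this matrix has two connected components: the simple roots {alpha_2, alpha_3, alpha_5, alpha_6, alpha_7, alpha_8, alpha_9} form a chain of 7 nodes with a double edge at one end; the terminal node there is the unique short simple root (B_7), and {alpha_1, alpha_4} form two nodes joined by a triple edge (G_2). A semisimple Lie algebra decomposes uniquely as the direct sum of simple ideals, one per connected component of its Dynkin diagram, so g ≅ B_7 ⊕ G_2 (dimension 105 + 14 = 119).

B7 + G2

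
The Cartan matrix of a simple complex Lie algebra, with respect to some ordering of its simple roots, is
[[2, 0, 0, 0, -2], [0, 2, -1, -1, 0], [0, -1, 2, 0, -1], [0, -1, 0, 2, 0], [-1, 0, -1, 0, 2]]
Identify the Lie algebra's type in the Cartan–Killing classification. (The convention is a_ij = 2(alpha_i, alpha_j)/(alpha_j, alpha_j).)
C_5 (sp(10))

The matrix has rank 5 with 2's on the diagonal. Reading the off-diagonal entries as Dynkin edges (a single edge where a_ij = a_ji = -1; a double or triple edge where a_ij * a_ji = 2 or 3), the diagram is a chain of 5 nodes with a double edge at one end; the terminal node there is the unique long simple root (C_5). One simple-root ordering that puts it in standard form is (alpha_4, alpha_2, alpha_3, alpha_5, alpha_1). So the algebra is type C_5, i.e. sp(10).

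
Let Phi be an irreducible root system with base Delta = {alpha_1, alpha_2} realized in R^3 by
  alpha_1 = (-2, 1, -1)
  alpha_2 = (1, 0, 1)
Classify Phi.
G2

Compute the Cartan integers a_ij = 2(alpha_i, alpha_j)/(alpha_j, alpha_j); the resulting 2x2 Cartan matrix is
[[2, -3], [-1, 2]].
The roots have two lengths (squared-length ratio 3:1); the short ones are alpha_{2}. The associated Dynkin diagram is two nodes joined by a triple edge (G_2), so the type is G_2.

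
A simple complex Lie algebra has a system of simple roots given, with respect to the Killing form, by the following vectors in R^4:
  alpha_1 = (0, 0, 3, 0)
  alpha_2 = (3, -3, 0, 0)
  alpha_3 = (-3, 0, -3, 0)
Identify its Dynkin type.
Compute the Cartan integers a_ij = 2(alpha_i, alpha_j)/(alpha_j, alpha_j); the resulting 3x3 Cartan matrix is
[[2, 0, -1], [0, 2, -1], [-2, -1, 2]].
The roots have two lengths (squared-length ratio 2:1); the short ones are alpha_{1}. The associated Dynkin diagram is a chain of 3 nodes with a double edge at one end; the terminal node there is the unique short simple root (B_3), so the type is B_3 (the algebra so(7)).

type B_3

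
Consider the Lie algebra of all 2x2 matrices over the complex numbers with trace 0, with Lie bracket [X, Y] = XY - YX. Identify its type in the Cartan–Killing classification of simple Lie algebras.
A1

This is sl(2), which has dimension 2^2 - 1 = 3 and rank 2 - 1 = 1 (a Cartan subalgebra is the diagonal traceless matrices). In the classification of classical Lie algebras, the special linear algebra sl(n+1) has type A_n; here n = 1, so the Dynkin diagram is a chain of 1 nodes with single edges (A_1). Hence the type is A_1.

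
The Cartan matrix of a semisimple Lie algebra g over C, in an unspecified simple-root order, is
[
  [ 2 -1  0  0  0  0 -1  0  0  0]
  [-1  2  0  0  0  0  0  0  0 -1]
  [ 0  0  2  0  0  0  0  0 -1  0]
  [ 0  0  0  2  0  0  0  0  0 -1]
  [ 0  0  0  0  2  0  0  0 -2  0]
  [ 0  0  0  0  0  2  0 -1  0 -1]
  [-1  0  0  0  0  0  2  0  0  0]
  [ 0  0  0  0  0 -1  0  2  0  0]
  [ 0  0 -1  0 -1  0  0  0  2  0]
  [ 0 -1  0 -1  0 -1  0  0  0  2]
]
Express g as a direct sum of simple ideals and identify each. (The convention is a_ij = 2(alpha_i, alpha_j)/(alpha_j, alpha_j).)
The diagram associated to this matrix has two connected components: the simple roots {alpha_3, alpha_5, alpha_9} form a chain of 3 nodes with a double edge at one end; the terminal node there is the unique long simple root (C_3), and {alpha_1, alpha_2, alpha_4, alpha_6, alpha_7, alpha_8, alpha_10} form a chain of 6 nodes with one extra node attached to the third node from one end (E_7). A semisimple Lie algebra decomposes uniquely as the direct sum of simple ideals, one per connected component of its Dynkin diagram, so g ≅ C_3 ⊕ E_7 (dimension 21 + 133 = 154).

C_3 (sp(6)) ⊕ E_7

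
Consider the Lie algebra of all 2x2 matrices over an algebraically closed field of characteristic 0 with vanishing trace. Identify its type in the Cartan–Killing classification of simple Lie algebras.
type A_1

This is sl(2), which has dimension 2^2 - 1 = 3 and rank 2 - 1 = 1 (a Cartan subalgebra is the diagonal traceless matrices). In the classification of classical Lie algebras, the special linear algebra sl(n+1) has type A_n; here n = 1, so the Dynkin diagram is a chain of 1 nodes with single edges (A_1). Hence the type is A_1.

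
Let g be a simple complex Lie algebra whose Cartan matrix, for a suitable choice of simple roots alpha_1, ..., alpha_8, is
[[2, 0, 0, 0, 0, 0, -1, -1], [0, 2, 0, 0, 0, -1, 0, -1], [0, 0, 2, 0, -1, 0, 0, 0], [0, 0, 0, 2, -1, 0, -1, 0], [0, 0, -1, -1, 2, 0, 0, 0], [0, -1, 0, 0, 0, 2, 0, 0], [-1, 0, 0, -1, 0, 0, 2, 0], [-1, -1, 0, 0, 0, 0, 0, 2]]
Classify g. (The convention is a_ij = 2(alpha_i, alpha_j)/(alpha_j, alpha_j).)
The matrix has rank 8 with 2's on the diagonal. Reading the off-diagonal entries as Dynkin edges (a single edge where a_ij = a_ji = -1; a double or triple edge where a_ij * a_ji = 2 or 3), the diagram is a chain of 8 nodes with single edges (A_8). One simple-root ordering that puts it in standard form is (alpha_6, alpha_2, alpha_8, alpha_1, alpha_7, alpha_4, alpha_5, alpha_3). So the algebra is type A_8, i.e. sl(9).

A8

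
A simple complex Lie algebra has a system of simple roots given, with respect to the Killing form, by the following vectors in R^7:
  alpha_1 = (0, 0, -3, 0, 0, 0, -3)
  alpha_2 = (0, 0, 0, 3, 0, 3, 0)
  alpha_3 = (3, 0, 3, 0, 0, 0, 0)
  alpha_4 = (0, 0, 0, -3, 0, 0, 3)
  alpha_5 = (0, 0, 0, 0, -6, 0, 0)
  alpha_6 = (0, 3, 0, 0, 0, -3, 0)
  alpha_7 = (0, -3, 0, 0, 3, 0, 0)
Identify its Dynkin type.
C_7

Compute the Cartan integers a_ij = 2(alpha_i, alpha_j)/(alpha_j, alpha_j); the resulting 7x7 Cartan matrix is
[[2, 0, -1, -1, 0, 0, 0], [0, 2, 0, -1, 0, -1, 0], [-1, 0, 2, 0, 0, 0, 0], [-1, -1, 0, 2, 0, 0, 0], [0, 0, 0, 0, 2, 0, -2], [0, -1, 0, 0, 0, 2, -1], [0, 0, 0, 0, -1, -1, 2]].
The roots have two lengths (squared-length ratio 2:1); the short ones are alpha_{1,2,3,4,6,7}. The associated Dynkin diagram is a chain of 7 nodes with a double edge at one end; the terminal node there is the unique long simple root (C_7), so the type is C_7 (the algebra sp(14)).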